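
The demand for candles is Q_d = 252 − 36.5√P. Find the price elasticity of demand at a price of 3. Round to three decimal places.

-0.167

At P = 3, Q_d = 188.7801.
dQ_d/dP = −36.5/(2√P) = −36.5/(2·1.7321).
Point elasticity E = (dQ_d/dP)·(P/Q_d) = -10.5366 × 3/188.7801 ≈ -0.167.
|E| < 1, so demand is inelastic at this price.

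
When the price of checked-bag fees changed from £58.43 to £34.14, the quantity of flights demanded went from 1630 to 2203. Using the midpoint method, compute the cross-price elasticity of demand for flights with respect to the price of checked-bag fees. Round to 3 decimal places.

%ΔQ_x = (2203 − 1630)/[(1630+2203)/2] = 573/1916.5 ≈ 0.2990.
%ΔP_y = (34.14 − 58.43)/[(58.43+34.14)/2] ≈ -0.5248.
E_xy = 0.2990/-0.5248 ≈ -0.570.
E_xy < 0, so flights and checked-bag fees are complements.

-0.570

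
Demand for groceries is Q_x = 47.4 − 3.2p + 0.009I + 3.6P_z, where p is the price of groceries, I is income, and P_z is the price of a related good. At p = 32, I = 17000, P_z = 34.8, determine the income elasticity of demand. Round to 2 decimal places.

Q_x = 47.4 − 3.2(32) + 0.009(17000) + 3.6(34.8) = 47.4 − 102.4 + 153 + 125.28 = 223.28.
∂Q_x/∂I = +0.009, so E_I = 0.009·(17000/223.28) ≈ 0.69.
E_I ∈ (0,1): normal good (necessity).

0.69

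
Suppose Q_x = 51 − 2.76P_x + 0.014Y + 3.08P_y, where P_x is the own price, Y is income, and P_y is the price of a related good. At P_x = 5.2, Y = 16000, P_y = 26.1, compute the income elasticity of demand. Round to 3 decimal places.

Q_x = 51 − 2.76(5.2) + 0.014(16000) + 3.08(26.1) = 51 − 14.352 + 224 + 80.388 = 341.036.
∂Q_x/∂Y = +0.014, so E_I = 0.014·(16000/341.036) ≈ 0.657.
E_I ∈ (0,1): normal good (necessity).

0.657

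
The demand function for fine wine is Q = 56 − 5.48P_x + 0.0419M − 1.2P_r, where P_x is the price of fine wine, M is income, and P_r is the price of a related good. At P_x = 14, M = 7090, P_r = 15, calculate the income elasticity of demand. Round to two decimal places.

1.15

At the given point, Q = 56 − 5.48(14) + 0.0419(7090) − 1.2(15) = 56 − 76.72 + 297.071 − 18 = 258.351.
∂Q/∂M = +0.0419, so E_I = 0.0419·(7090/258.351) ≈ 1.15.
E_I > 1: normal good (luxury).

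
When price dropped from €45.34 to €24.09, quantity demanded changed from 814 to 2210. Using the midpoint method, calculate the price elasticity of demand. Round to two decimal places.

%ΔQ = (2210 − 814)/[(814 + 2210)/2] = 1396/1512 ≈ 0.9233.
%ΔP = (24.09 − 45.34)/[(45.34 + 24.09)/2] = -21.25/34.715 ≈ -0.6121.
Arc elasticity E = %ΔQ/%ΔP ≈ 0.9233/-0.6121 ≈ -1.51.
|E| > 1: demand is elastic over this range.

-1.51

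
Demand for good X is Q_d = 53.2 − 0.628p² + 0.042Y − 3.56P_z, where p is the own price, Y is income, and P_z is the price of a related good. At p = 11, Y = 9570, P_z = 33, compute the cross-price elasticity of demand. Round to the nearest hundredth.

Substituting, Q_d = 53.2 − 0.628(11)² + 0.042(9570) − 3.56(33) = 53.2 − 75.988 + 401.94 − 117.48 = 261.672.
∂Q_d/∂P_z = −3.56, so E_xy = -3.56·(33/261.672) ≈ -0.45.
E_xy < 0: the goods are complements.

-0.45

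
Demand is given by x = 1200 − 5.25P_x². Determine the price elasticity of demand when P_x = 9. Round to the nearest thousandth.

At P_x = 9, x = 774.75.
dx/dP_x = −2·5.25·P_x = −94.5.
Point elasticity E = (dx/dP_x)·(P_x/x) = -94.5 × 9/774.75 ≈ -1.098.
|E| > 1, so demand is elastic at this price.

-1.098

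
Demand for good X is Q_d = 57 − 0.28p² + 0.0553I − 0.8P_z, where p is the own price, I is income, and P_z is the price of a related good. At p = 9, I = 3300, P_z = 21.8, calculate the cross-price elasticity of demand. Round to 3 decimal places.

-0.087

Substituting, Q_d = 57 − 0.28(9)² + 0.0553(3300) − 0.8(21.8) = 57 − 22.68 + 182.49 − 17.44 = 199.37.
∂Q_d/∂P_z = −0.8, so E_xy = -0.8·(21.8/199.37) ≈ -0.087.
E_xy < 0: the goods are complements.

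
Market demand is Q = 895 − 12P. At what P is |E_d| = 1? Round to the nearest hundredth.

37.29

For linear demand Q = a − bP, E = −bP/(a − bP). |E| = 1 ⇒ bP = a − bP ⇒ P = a/(2b).
P = 895/(2·12) ≈ 37.29.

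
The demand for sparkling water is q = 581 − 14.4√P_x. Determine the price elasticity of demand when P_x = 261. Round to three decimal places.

-0.334

At P_x = 261, q = 348.3609.
dq/dP_x = −14.4/(2√P_x) = −14.4/(2·16.1555).
Point elasticity E = (dq/dP_x)·(P_x/q) = -0.4457 × 261/348.3609 ≈ -0.334.
|E| < 1, so demand is inelastic at this price.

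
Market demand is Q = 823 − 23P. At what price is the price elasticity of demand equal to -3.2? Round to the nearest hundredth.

27.26

Set −bP/(a − bP) = −3.2 ⇒ bP = 3.2(a − bP) ⇒ bP(1+3.2) = 3.2·a.
P = 3.2·823/(23·4.2) ≈ 27.26.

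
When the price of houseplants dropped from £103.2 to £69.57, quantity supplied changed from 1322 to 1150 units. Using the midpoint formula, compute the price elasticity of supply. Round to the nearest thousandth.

%ΔQ = (1150 − 1322)/[(1322 + 1150)/2] = -172/1236 ≈ -0.1392.
%ΔP = (69.57 − 103.2)/[(103.2 + 69.57)/2] = -33.63/86.385 ≈ -0.3893.
Arc elasticity E = %ΔQ/%ΔP ≈ -0.1392/-0.3893 ≈ 0.357.
|E| < 1: supply is inelastic over this range.

0.357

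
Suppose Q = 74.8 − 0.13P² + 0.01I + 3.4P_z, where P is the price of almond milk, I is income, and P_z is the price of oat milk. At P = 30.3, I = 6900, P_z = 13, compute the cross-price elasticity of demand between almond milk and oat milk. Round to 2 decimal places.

0.64

Substituting, Q = 74.8 − 0.13(30.3)² + 0.01(6900) + 3.4(13) = 74.8 − 119.3517 + 69 + 44.2 = 68.6483.
∂Q/∂P_z = +3.4, so E_xy = 3.4·(13/68.6483) ≈ 0.64.
E_xy > 0: the goods are substitutes.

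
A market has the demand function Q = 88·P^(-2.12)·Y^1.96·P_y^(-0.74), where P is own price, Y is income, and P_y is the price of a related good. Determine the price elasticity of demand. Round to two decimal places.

-2.12

For a Cobb–Douglas (constant-elasticity) form Q = A·P^α·…, the elasticity with respect to P equals the exponent α at every point.
Here the exponent on P is -2.12, so the price elasticity of demand is -2.12.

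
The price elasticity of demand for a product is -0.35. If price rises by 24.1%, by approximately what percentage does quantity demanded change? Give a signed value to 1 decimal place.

-8.4

%ΔQ ≈ E × %ΔP = (-0.35) × (24.1%) ≈ -8.4%.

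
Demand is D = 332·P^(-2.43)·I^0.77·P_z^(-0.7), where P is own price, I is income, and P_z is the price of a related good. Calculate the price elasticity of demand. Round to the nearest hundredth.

-2.43

For a Cobb–Douglas (constant-elasticity) form D = A·P^α·…, the elasticity with respect to P equals the exponent α at every point.
Here the exponent on P is -2.43, so the price elasticity of demand is -2.43.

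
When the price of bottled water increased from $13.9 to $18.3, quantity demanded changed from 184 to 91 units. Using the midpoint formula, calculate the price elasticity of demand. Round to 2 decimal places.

%Δq = (91 − 184)/[(184 + 91)/2] = -93/137.5 ≈ -0.6764.
%Δp = (18.3 − 13.9)/[(13.9 + 18.3)/2] = 4.4/16.1 ≈ 0.2733.
Arc elasticity E = %Δq/%Δp ≈ -0.6764/0.2733 ≈ -2.47.
|E| > 1: demand is elastic over this range.

-2.47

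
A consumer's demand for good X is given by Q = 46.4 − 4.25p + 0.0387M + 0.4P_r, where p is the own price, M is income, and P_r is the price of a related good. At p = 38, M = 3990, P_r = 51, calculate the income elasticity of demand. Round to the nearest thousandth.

2.586

Q = 46.4 − 4.25(38) + 0.0387(3990) + 0.4(51) = 46.4 − 161.5 + 154.413 + 20.4 = 59.713.
∂Q/∂M = +0.0387, so E_I = 0.0387·(3990/59.713) ≈ 2.586.
E_I > 1: normal good (luxury).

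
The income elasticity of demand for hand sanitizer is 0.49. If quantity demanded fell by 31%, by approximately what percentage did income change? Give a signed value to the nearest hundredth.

%ΔQ ≈ E × %ΔI ⇒ %ΔI = %ΔQ / E = (-31%)/(0.49) ≈ -63.27%.

-63.27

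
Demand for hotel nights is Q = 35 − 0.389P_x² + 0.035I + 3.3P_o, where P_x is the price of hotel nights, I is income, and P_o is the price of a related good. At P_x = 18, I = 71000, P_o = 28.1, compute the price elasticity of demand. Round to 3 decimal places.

-0.101

At the given point, Q = 35 − 0.389(18)² + 0.035(71000) + 3.3(28.1) = 35 − 126.036 + 2485 + 92.73 = 2486.694.
∂Q/∂P_x = −2·0.389·P_x = -14.004, so E_p = -14.004·(18/2486.694) ≈ -0.101.
|E_p| < 1: demand is inelastic.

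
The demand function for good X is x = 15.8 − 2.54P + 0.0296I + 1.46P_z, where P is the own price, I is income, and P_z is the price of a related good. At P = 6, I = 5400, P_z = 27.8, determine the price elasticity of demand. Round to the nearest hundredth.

-0.08

Evaluating quantity at (P, I, P_z) gives x = 15.8 − 2.54(6) + 0.0296(5400) + 1.46(27.8) = 15.8 − 15.24 + 159.84 + 40.588 = 200.988.
∂x/∂P = −2.54, so E_p = (−2.54)·(6/200.988) ≈ -0.08.
|E_p| < 1: demand is inelastic.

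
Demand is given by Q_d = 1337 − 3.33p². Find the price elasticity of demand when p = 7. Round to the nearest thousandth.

At p = 7, Q_d = 1173.83.
dQ_d/dp = −2·3.33·p = −46.62.
Point elasticity E = (dQ_d/dp)·(p/Q_d) = -46.62 × 7/1173.83 ≈ -0.278.
|E| < 1, so demand is inelastic at this price.

-0.278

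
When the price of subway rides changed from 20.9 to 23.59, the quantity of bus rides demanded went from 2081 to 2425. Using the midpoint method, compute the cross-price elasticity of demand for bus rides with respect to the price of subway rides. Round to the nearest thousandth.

1.263

%ΔQ_x = (2425 − 2081)/[(2081+2425)/2] = 344/2253 ≈ 0.1527.
%ΔP_y = (23.59 − 20.9)/[(20.9+23.59)/2] ≈ 0.1209.
E_xy = 0.1527/0.1209 ≈ 1.263.
E_xy > 0, so bus rides and subway rides are substitutes.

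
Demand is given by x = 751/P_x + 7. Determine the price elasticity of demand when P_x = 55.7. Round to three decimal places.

At P_x = 55.7, x = 20.4829.
dx/dP_x = −751/P_x² = −0.2421.
Point elasticity E = (dx/dP_x)·(P_x/x) = -0.2421 × 55.7/20.4829 ≈ -0.658.
|E| < 1, so demand is inelastic at this price.

-0.658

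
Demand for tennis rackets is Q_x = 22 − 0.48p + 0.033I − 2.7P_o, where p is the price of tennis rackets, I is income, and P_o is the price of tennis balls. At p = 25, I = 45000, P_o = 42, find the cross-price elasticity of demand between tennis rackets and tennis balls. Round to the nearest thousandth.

-0.082

First evaluate Q_x: 22 − 0.48(25) + 0.033(45000) − 2.7(42) = 22 − 12 + 1485 − 113.4 = 1381.6.
∂Q_x/∂P_o = −2.7, so E_xy = -2.7·(42/1381.6) ≈ -0.082.
E_xy < 0: the goods are complements.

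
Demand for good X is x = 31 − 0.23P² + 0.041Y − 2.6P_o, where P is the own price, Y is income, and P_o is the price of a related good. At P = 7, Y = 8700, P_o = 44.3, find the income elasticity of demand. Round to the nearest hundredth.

1.37

Evaluating quantity at (P, Y, P_o) gives x = 31 − 0.23(7)² + 0.041(8700) − 2.6(44.3) = 31 − 11.27 + 356.7 − 115.18 = 261.25.
∂x/∂Y = +0.041, so E_I = 0.041·(8700/261.25) ≈ 1.37.
E_I > 1: normal good (luxury).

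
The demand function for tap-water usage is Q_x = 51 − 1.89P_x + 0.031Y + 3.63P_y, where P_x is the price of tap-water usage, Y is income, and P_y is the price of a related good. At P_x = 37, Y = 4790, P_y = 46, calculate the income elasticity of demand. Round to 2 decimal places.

Q_x = 51 − 1.89(37) + 0.031(4790) + 3.63(46) = 51 − 69.93 + 148.49 + 166.98 = 296.54.
∂Q_x/∂Y = +0.031, so E_I = 0.031·(4790/296.54) ≈ 0.50.
E_I ∈ (0,1): normal good (necessity).

0.50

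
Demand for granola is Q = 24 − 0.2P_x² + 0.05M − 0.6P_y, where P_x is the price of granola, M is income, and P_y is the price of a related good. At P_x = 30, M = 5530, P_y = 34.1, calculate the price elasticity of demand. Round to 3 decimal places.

-3.599

At the given point, Q = 24 − 0.2(30)² + 0.05(5530) − 0.6(34.1) = 24 − 180 + 276.5 − 20.46 = 100.04.
∂Q/∂P_x = −2·0.2·P_x = -12, so E_p = -12·(30/100.04) ≈ -3.599.
|E_p| > 1: demand is elastic.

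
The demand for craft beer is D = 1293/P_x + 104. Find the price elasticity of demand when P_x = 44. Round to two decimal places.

At P_x = 44, D = 133.3864.
dD/dP_x = −1293/P_x² = −0.6679.
Point elasticity E = (dD/dP_x)·(P_x/D) = -0.6679 × 44/133.3864 ≈ -0.22.
|E| < 1, so demand is inelastic at this price.

-0.22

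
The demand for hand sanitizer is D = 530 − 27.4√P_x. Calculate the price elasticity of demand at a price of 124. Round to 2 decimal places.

At P_x = 124, D = 224.8865.
dD/dP_x = −27.4/(2√P_x) = −27.4/(2·11.1355).
Point elasticity E = (dD/dP_x)·(P_x/D) = -1.2303 × 124/224.8865 ≈ -0.68.
|E| < 1, so demand is inelastic at this price.

-0.68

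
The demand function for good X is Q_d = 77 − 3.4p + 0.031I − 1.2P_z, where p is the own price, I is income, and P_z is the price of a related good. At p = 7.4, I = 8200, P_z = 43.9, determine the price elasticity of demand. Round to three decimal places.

-0.099

At the given point, Q_d = 77 − 3.4(7.4) + 0.031(8200) − 1.2(43.9) = 77 − 25.16 + 254.2 − 52.68 = 253.36.
∂Q_d/∂p = −3.4, so E_p = (−3.4)·(7.4/253.36) ≈ -0.099.
|E_p| < 1: demand is inelastic.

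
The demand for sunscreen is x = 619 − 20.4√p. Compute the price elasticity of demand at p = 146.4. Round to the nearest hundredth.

At p = 146.4, x = 372.1684.
dx/dp = −20.4/(2√p) = −20.4/(2·12.0996).
Point elasticity E = (dx/dp)·(p/x) = -0.843 × 146.4/372.1684 ≈ -0.33.
|E| < 1, so demand is inelastic at this price.

-0.33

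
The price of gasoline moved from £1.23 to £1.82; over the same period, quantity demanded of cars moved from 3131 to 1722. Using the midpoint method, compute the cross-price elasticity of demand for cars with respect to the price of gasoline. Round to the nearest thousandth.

%ΔQ_x = (1722 − 3131)/[(3131+1722)/2] = -1409/2426.5 ≈ -0.5807.
%ΔP_y = (1.82 − 1.23)/[(1.23+1.82)/2] ≈ 0.3869.
E_xy = -0.5807/0.3869 ≈ -1.501.
E_xy < 0, so cars and gasoline are complements.

-1.501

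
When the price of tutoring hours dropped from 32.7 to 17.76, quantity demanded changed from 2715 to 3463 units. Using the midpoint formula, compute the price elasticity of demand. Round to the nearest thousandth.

-0.409

%Δq = (3463 − 2715)/[(2715 + 3463)/2] = 748/3089 ≈ 0.2421.
%ΔP = (17.76 − 32.7)/[(32.7 + 17.76)/2] = -14.94/25.23 ≈ -0.5922.
Arc elasticity E = %Δq/%ΔP ≈ 0.2421/-0.5922 ≈ -0.409.
|E| < 1: demand is inelastic over this range.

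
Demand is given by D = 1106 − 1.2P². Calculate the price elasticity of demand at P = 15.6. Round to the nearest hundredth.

At P = 15.6, D = 813.968.
dD/dP = −2·1.2·P = −37.44.
Point elasticity E = (dD/dP)·(P/D) = -37.44 × 15.6/813.968 ≈ -0.72.
|E| < 1, so demand is inelastic at this price.

-0.72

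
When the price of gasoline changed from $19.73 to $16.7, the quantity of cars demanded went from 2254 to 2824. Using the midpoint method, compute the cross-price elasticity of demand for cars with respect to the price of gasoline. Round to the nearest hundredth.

%ΔQ_x = (2824 − 2254)/[(2254+2824)/2] = 570/2539 ≈ 0.2245.
%ΔP_y = (16.7 − 19.73)/[(19.73+16.7)/2] ≈ -0.1663.
E_xy = 0.2245/-0.1663 ≈ -1.35.
E_xy < 0, so cars and gasoline are complements.

-1.35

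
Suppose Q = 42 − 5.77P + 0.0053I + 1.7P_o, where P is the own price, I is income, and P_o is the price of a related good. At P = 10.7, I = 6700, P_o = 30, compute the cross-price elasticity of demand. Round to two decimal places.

Evaluating quantity at (P, I, P_o) gives Q = 42 − 5.77(10.7) + 0.0053(6700) + 1.7(30) = 42 − 61.739 + 35.51 + 51 = 66.771.
∂Q/∂P_o = +1.7, so E_xy = 1.7·(30/66.771) ≈ 0.76.
E_xy > 0: the goods are substitutes.

0.76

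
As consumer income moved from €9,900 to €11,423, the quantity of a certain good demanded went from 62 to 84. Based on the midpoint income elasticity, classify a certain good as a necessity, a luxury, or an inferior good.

%ΔQ = (84 − 62)/[(62+84)/2] = 22/73 ≈ 0.3014.
%ΔY = (11,423 − 9,900)/[(9,900+11,423)/2] = 1523/10661.5 ≈ 0.1429.
E_I = %ΔQ/%ΔY ≈ 2.110.
E_I > 1: normal good (luxury).

luxury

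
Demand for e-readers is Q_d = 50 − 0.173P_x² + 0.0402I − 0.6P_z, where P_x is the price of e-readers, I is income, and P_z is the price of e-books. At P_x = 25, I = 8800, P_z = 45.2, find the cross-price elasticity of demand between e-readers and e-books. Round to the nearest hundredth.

First evaluate Q_d: 50 − 0.173(25)² + 0.0402(8800) − 0.6(45.2) = 50 − 108.125 + 353.76 − 27.12 = 268.515.
∂Q_d/∂P_z = −0.6, so E_xy = -0.6·(45.2/268.515) ≈ -0.10.
E_xy < 0: the goods are complements.

-0.10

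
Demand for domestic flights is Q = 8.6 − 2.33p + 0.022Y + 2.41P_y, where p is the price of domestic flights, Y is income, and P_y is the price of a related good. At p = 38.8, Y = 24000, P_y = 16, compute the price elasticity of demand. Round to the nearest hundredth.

-0.19

At the given point, Q = 8.6 − 2.33(38.8) + 0.022(24000) + 2.41(16) = 8.6 − 90.404 + 528 + 38.56 = 484.756.
∂Q/∂p = −2.33, so E_p = (−2.33)·(38.8/484.756) ≈ -0.19.
|E_p| < 1: demand is inelastic.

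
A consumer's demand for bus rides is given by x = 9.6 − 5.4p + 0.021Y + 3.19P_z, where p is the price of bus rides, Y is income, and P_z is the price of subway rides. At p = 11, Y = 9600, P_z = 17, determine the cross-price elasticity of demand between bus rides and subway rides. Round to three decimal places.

Evaluating quantity at (p, Y, P_z) gives x = 9.6 − 5.4(11) + 0.021(9600) + 3.19(17) = 9.6 − 59.4 + 201.6 + 54.23 = 206.03.
∂x/∂P_z = +3.19, so E_xy = 3.19·(17/206.03) ≈ 0.263.
E_xy > 0: the goods are substitutes.

0.263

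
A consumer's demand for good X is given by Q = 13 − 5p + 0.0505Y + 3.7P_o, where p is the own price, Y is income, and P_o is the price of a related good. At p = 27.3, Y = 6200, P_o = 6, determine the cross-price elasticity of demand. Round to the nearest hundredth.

0.10

Substituting, Q = 13 − 5(27.3) + 0.0505(6200) + 3.7(6) = 13 − 136.5 + 313.1 + 22.2 = 211.8.
∂Q/∂P_o = +3.7, so E_xy = 3.7·(6/211.8) ≈ 0.10.
E_xy > 0: the goods are substitutes.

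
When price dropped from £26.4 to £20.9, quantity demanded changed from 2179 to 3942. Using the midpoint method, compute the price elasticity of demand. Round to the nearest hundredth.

%ΔQ = (3942 − 2179)/[(2179 + 3942)/2] = 1763/3060.5 ≈ 0.5760.
%ΔP = (20.9 − 26.4)/[(26.4 + 20.9)/2] = -5.5/23.65 ≈ -0.2326.
Arc elasticity E = %ΔQ/%ΔP ≈ 0.5760/-0.2326 ≈ -2.48.
|E| > 1: demand is elastic over this range.

-2.48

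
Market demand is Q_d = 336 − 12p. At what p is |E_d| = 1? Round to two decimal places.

14.00

For linear demand Q_d = a − bp, E = −bp/(a − bp). |E| = 1 ⇒ bp = a − bp ⇒ p = a/(2b).
p = 336/(2·12) = 14.00.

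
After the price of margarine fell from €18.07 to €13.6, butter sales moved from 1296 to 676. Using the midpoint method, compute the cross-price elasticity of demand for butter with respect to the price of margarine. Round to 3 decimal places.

2.228

%ΔQ_x = (676 − 1296)/[(1296+676)/2] = -620/986 ≈ -0.6288.
%ΔP_y = (13.6 − 18.07)/[(18.07+13.6)/2] ≈ -0.2823.
E_xy = -0.6288/-0.2823 ≈ 2.228.
E_xy > 0, so butter and margarine are substitutes.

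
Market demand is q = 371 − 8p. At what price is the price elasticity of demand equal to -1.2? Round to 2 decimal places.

25.30

Set −bp/(a − bp) = −1.2 ⇒ bp = 1.2(a − bp) ⇒ bp(1+1.2) = 1.2·a.
p = 1.2·371/(8·2.2) ≈ 25.30.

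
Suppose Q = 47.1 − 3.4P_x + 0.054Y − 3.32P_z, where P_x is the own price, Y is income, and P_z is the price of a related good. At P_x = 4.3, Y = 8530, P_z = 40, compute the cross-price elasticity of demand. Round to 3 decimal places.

At the given point, Q = 47.1 − 3.4(4.3) + 0.054(8530) − 3.32(40) = 47.1 − 14.62 + 460.62 − 132.8 = 360.3.
∂Q/∂P_z = −3.32, so E_xy = -3.32·(40/360.3) ≈ -0.369.
E_xy < 0: the goods are complements.

-0.369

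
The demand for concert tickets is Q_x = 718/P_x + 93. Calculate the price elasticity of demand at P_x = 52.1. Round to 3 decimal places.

At P_x = 52.1, Q_x = 106.7812.
dQ_x/dP_x = −718/P_x² = −0.2645.
Point elasticity E = (dQ_x/dP_x)·(P_x/Q_x) = -0.2645 × 52.1/106.7812 ≈ -0.129.
|E| < 1, so demand is inelastic at this price.

-0.129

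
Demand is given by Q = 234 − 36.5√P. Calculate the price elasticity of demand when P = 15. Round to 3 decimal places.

At P = 15, Q = 92.6361.
dQ/dP = −36.5/(2√P) = −36.5/(2·3.873).
Point elasticity E = (dQ/dP)·(P/Q) = -4.7121 × 15/92.6361 ≈ -0.763.
|E| < 1, so demand is inelastic at this price.

-0.763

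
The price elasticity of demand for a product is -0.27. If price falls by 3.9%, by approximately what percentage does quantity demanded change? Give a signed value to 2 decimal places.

1.05

%ΔQ ≈ E × %ΔP = (-0.27) × (-3.9%) ≈ 1.05%.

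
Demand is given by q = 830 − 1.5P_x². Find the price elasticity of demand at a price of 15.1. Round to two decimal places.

-1.40

At P_x = 15.1, q = 487.985.
dq/dP_x = −2·1.5·P_x = −45.3.
Point elasticity E = (dq/dP_x)·(P_x/q) = -45.3 × 15.1/487.985 ≈ -1.40.
|E| > 1, so demand is elastic at this price.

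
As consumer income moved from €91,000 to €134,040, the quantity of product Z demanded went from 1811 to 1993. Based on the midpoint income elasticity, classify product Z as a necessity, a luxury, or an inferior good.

%ΔQ = (1993 − 1811)/[(1811+1993)/2] = 182/1902 ≈ 0.0957.
%ΔM = (134,040 − 91,000)/[(91,000+134,040)/2] = 43040/112520 ≈ 0.3825.
E_I = %ΔQ/%ΔM ≈ 0.250.
E_I ∈ (0,1): normal good (necessity).

necessity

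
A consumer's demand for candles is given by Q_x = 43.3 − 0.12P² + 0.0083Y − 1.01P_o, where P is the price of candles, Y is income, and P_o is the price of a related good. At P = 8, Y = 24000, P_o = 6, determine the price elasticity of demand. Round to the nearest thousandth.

At the given point, Q_x = 43.3 − 0.12(8)² + 0.0083(24000) − 1.01(6) = 43.3 − 7.68 + 199.2 − 6.06 = 228.76.
∂Q_x/∂P = −2·0.12·P = -1.92, so E_p = -1.92·(8/228.76) ≈ -0.067.
|E_p| < 1: demand is inelastic.

-0.067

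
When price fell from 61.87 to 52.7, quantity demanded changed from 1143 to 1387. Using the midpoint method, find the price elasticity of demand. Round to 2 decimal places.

-1.20

%Δq = (1387 − 1143)/[(1143 + 1387)/2] = 244/1265 ≈ 0.1929.
%Δp = (52.7 − 61.87)/[(61.87 + 52.7)/2] = -9.17/57.285 ≈ -0.1601.
Arc elasticity E = %Δq/%Δp ≈ 0.1929/-0.1601 ≈ -1.20.
|E| > 1: demand is elastic over this range.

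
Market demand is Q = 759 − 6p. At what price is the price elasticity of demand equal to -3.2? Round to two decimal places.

96.38

Set −bp/(a − bp) = −3.2 ⇒ bp = 3.2(a − bp) ⇒ bp(1+3.2) = 3.2·a.
p = 3.2·759/(6·4.2) ≈ 96.38.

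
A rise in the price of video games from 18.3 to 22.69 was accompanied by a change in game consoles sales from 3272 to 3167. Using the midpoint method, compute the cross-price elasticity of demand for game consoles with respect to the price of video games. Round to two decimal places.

-0.15

%ΔQ_x = (3167 − 3272)/[(3272+3167)/2] = -105/3219.5 ≈ -0.0326.
%ΔP_y = (22.69 − 18.3)/[(18.3+22.69)/2] ≈ 0.2142.
E_xy = -0.0326/0.2142 ≈ -0.15.
E_xy < 0, so game consoles and video games are complements.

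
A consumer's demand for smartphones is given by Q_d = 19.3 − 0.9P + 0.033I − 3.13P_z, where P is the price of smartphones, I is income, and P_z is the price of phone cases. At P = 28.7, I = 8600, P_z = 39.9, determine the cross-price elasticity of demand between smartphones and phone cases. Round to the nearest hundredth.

-0.82

Substituting, Q_d = 19.3 − 0.9(28.7) + 0.033(8600) − 3.13(39.9) = 19.3 − 25.83 + 283.8 − 124.887 = 152.383.
∂Q_d/∂P_z = −3.13, so E_xy = -3.13·(39.9/152.383) ≈ -0.82.
E_xy < 0: the goods are complements.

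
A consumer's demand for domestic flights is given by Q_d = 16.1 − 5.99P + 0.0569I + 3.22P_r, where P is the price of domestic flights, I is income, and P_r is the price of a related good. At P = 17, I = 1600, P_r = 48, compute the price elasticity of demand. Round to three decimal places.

-0.637

Substituting, Q_d = 16.1 − 5.99(17) + 0.0569(1600) + 3.22(48) = 16.1 − 101.83 + 91.04 + 154.56 = 159.87.
∂Q_d/∂P = −5.99, so E_p = (−5.99)·(17/159.87) ≈ -0.637.
|E_p| < 1: demand is inelastic.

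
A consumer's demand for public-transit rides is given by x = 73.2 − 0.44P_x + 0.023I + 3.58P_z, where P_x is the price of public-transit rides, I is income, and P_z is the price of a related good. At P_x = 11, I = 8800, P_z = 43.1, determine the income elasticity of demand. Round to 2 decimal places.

First evaluate x: 73.2 − 0.44(11) + 0.023(8800) + 3.58(43.1) = 73.2 − 4.84 + 202.4 + 154.298 = 425.058.
∂x/∂I = +0.023, so E_I = 0.023·(8800/425.058) ≈ 0.48.
E_I ∈ (0,1): normal good (necessity).

0.48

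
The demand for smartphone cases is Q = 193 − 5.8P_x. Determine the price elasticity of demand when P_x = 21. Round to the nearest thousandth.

-1.711

At P_x = 21, Q = 71.2.
dQ/dP_x = −5.8.
Point elasticity E = (dQ/dP_x)·(P_x/Q) = -5.8 × 21/71.2 ≈ -1.711.
|E| > 1, so demand is elastic at this price.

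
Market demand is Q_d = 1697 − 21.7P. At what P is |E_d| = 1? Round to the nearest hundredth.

For linear demand Q_d = a − bP, E = −bP/(a − bP). |E| = 1 ⇒ bP = a − bP ⇒ P = a/(2b).
P = 1697/(2·21.7) ≈ 39.10.

39.10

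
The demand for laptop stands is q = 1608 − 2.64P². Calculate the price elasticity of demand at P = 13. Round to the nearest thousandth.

At P = 13, q = 1161.84.
dq/dP = −2·2.64·P = −68.64.
Point elasticity E = (dq/dP)·(P/q) = -68.64 × 13/1161.84 ≈ -0.768.
|E| < 1, so demand is inelastic at this price.

-0.768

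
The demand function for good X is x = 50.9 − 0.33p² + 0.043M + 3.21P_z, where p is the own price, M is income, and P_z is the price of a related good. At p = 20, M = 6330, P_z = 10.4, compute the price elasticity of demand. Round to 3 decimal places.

x = 50.9 − 0.33(20)² + 0.043(6330) + 3.21(10.4) = 50.9 − 132 + 272.19 + 33.384 = 224.474.
∂x/∂p = −2·0.33·p = -13.2, so E_p = -13.2·(20/224.474) ≈ -1.176.
|E_p| > 1: demand is elastic.

-1.176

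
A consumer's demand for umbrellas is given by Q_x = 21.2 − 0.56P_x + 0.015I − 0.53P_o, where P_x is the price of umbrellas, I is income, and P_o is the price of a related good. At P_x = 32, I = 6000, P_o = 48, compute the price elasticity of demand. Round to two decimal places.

Evaluating quantity at (P_x, I, P_o) gives Q_x = 21.2 − 0.56(32) + 0.015(6000) − 0.53(48) = 21.2 − 17.92 + 90 − 25.44 = 67.84.
∂Q_x/∂P_x = −0.56, so E_p = (−0.56)·(32/67.84) ≈ -0.26.
|E_p| < 1: demand is inelastic.

-0.26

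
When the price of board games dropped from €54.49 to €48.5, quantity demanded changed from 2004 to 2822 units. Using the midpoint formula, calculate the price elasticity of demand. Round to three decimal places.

%Δq = (2822 − 2004)/[(2004 + 2822)/2] = 818/2413 ≈ 0.3390.
%Δp = (48.5 − 54.49)/[(54.49 + 48.5)/2] = -5.99/51.495 ≈ -0.1163.
Arc elasticity E = %Δq/%Δp ≈ 0.3390/-0.1163 ≈ -2.914.
|E| > 1: demand is elastic over this range.

-2.914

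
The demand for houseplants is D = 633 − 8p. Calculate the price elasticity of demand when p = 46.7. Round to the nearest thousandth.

At p = 46.7, D = 259.4.
dD/dp = −8.
Point elasticity E = (dD/dp)·(p/D) = -8 × 46.7/259.4 ≈ -1.440.
|E| > 1, so demand is elastic at this price.

-1.440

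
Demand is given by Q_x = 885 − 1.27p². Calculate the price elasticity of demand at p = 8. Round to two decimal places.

At p = 8, Q_x = 803.72.
dQ_x/dp = −2·1.27·p = −20.32.
Point elasticity E = (dQ_x/dp)·(p/Q_x) = -20.32 × 8/803.72 ≈ -0.20.
|E| < 1, so demand is inelastic at this price.

-0.20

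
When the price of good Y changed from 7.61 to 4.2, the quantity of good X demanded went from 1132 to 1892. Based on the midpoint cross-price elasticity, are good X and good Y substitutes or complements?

%ΔQ_x = (1892 − 1132)/[(1132+1892)/2] = 760/1512 ≈ 0.5026.
%ΔP_y = (4.2 − 7.61)/[(7.61+4.2)/2] ≈ -0.5775.
E_xy = 0.5026/-0.5775 ≈ -0.870.
E_xy < 0, so the goods are complements.

complements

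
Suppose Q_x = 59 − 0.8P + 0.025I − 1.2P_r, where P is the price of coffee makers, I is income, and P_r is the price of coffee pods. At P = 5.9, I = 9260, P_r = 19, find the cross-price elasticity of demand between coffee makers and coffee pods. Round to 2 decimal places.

Q_x = 59 − 0.8(5.9) + 0.025(9260) − 1.2(19) = 59 − 4.72 + 231.5 − 22.8 = 262.98.
∂Q_x/∂P_r = −1.2, so E_xy = -1.2·(19/262.98) ≈ -0.09.
E_xy < 0: the goods are complements.

-0.09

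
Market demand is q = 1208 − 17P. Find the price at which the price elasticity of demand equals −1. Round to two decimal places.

For linear demand q = a − bP, E = −bP/(a − bP). |E| = 1 ⇒ bP = a − bP ⇒ P = a/(2b).
P = 1208/(2·17) ≈ 35.53.

35.53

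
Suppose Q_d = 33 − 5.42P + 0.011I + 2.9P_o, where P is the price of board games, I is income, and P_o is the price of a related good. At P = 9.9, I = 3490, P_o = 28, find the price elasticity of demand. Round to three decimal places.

-0.542

Evaluating quantity at (P, I, P_o) gives Q_d = 33 − 5.42(9.9) + 0.011(3490) + 2.9(28) = 33 − 53.658 + 38.39 + 81.2 = 98.932.
∂Q_d/∂P = −5.42, so E_p = (−5.42)·(9.9/98.932) ≈ -0.542.
|E_p| < 1: demand is inelastic.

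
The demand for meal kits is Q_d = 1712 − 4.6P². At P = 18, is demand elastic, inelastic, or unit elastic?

elastic

At P = 18, Q_d = 221.6.
dQ_d/dP = −2·4.6·P = −165.6.
Point elasticity E = (dQ_d/dP)·(P/Q_d) = -165.6 × 18/221.6 ≈ -13.451.
|E| ≈ 13.451 > 1, so demand is elastic.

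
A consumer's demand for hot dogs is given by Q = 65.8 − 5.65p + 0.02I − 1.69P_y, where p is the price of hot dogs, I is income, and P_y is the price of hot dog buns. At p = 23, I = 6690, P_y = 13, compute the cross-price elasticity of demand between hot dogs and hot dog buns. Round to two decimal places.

Q = 65.8 − 5.65(23) + 0.02(6690) − 1.69(13) = 65.8 − 129.95 + 133.8 − 21.97 = 47.68.
∂Q/∂P_y = −1.69, so E_xy = -1.69·(13/47.68) ≈ -0.46.
E_xy < 0: the goods are complements.

-0.46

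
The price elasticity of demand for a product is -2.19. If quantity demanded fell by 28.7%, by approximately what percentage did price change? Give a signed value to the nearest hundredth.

13.11

%ΔQ ≈ E × %ΔP ⇒ %ΔP = %ΔQ / E = (-28.7%)/(-2.19) ≈ 13.11%.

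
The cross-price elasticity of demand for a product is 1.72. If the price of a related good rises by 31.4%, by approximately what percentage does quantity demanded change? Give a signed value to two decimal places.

54.01

%ΔQ ≈ E × %ΔP_y = (1.72) × (31.4%) ≈ 54.01%.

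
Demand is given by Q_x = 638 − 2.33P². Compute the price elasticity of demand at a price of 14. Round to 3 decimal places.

-5.037

At P = 14, Q_x = 181.32.
dQ_x/dP = −2·2.33·P = −65.24.
Point elasticity E = (dQ_x/dP)·(P/Q_x) = -65.24 × 14/181.32 ≈ -5.037.
|E| > 1, so demand is elastic at this price.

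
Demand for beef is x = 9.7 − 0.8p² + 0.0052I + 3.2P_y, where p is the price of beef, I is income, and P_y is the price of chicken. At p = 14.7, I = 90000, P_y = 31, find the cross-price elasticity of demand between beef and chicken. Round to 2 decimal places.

0.25

First evaluate x: 9.7 − 0.8(14.7)² + 0.0052(90000) + 3.2(31) = 9.7 − 172.872 + 468 + 99.2 = 404.028.
∂x/∂P_y = +3.2, so E_xy = 3.2·(31/404.028) ≈ 0.25.
E_xy > 0: the goods are substitutes.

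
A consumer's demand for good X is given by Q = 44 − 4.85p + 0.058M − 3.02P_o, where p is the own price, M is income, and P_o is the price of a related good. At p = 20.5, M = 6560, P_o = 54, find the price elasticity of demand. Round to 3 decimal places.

At the given point, Q = 44 − 4.85(20.5) + 0.058(6560) − 3.02(54) = 44 − 99.425 + 380.48 − 163.08 = 161.975.
∂Q/∂p = −4.85, so E_p = (−4.85)·(20.5/161.975) ≈ -0.614.
|E_p| < 1: demand is inelastic.

-0.614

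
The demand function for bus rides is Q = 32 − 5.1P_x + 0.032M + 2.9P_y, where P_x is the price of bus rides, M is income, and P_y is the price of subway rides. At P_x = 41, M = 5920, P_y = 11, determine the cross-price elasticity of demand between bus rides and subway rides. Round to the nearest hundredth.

0.72

At the given point, Q = 32 − 5.1(41) + 0.032(5920) + 2.9(11) = 32 − 209.1 + 189.44 + 31.9 = 44.24.
∂Q/∂P_y = +2.9, so E_xy = 2.9·(11/44.24) ≈ 0.72.
E_xy > 0: the goods are substitutes.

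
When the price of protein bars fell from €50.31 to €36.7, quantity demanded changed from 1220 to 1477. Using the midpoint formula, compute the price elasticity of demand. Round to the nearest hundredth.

-0.61

%Δq = (1477 − 1220)/[(1220 + 1477)/2] = 257/1348.5 ≈ 0.1906.
%ΔP = (36.7 − 50.31)/[(50.31 + 36.7)/2] = -13.61/43.505 ≈ -0.3128.
Arc elasticity E = %Δq/%ΔP ≈ 0.1906/-0.3128 ≈ -0.61.
|E| < 1: demand is inelastic over this range.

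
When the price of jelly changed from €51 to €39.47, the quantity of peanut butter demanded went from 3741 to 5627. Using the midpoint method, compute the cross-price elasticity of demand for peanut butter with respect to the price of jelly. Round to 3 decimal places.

-1.580

%ΔQ_x = (5627 − 3741)/[(3741+5627)/2] = 1886/4684 ≈ 0.4026.
%ΔP_y = (39.47 − 51)/[(51+39.47)/2] ≈ -0.2549.
E_xy = 0.4026/-0.2549 ≈ -1.580.
E_xy < 0, so peanut butter and jelly are complements.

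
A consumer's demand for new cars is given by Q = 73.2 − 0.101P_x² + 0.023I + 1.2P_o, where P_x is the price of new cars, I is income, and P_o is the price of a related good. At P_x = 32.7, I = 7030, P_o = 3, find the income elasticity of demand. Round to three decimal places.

Substituting, Q = 73.2 − 0.101(32.7)² + 0.023(7030) + 1.2(3) = 73.2 − 107.9983 + 161.69 + 3.6 = 130.4917.
∂Q/∂I = +0.023, so E_I = 0.023·(7030/130.4917) ≈ 1.239.
E_I > 1: normal good (luxury).

1.239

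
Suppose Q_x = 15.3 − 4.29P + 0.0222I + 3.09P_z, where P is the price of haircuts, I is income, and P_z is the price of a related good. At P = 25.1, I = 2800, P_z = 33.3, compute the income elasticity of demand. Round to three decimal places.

First evaluate Q_x: 15.3 − 4.29(25.1) + 0.0222(2800) + 3.09(33.3) = 15.3 − 107.679 + 62.16 + 102.897 = 72.678.
∂Q_x/∂I = +0.0222, so E_I = 0.0222·(2800/72.678) ≈ 0.855.
E_I ∈ (0,1): normal good (necessity).

0.855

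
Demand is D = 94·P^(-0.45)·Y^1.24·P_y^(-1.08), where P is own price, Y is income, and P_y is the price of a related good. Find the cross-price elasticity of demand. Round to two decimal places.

For a Cobb–Douglas (constant-elasticity) form D = A·P_y^α·…, the elasticity with respect to P_y equals the exponent α at every point.
Here the exponent on P_y is -1.08, so the cross-price elasticity of demand is -1.08.

-1.08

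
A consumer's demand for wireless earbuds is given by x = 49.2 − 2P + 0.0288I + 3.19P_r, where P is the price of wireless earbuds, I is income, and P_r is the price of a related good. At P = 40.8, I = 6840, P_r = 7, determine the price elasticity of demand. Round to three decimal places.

x = 49.2 − 2(40.8) + 0.0288(6840) + 3.19(7) = 49.2 − 81.6 + 196.992 + 22.33 = 186.922.
∂x/∂P = −2, so E_p = (−2)·(40.8/186.922) ≈ -0.437.
|E_p| < 1: demand is inelastic.

-0.437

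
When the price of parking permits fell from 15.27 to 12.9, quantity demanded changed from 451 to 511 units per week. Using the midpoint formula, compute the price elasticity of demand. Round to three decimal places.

-0.741

%ΔQ = (511 − 451)/[(451 + 511)/2] = 60/481 ≈ 0.1247.
%Δp = (12.9 − 15.27)/[(15.27 + 12.9)/2] = -2.37/14.085 ≈ -0.1683.
Arc elasticity E = %ΔQ/%Δp ≈ 0.1247/-0.1683 ≈ -0.741.
|E| < 1: demand is inelastic over this range.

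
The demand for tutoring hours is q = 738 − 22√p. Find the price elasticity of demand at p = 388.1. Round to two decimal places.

-0.71

At p = 388.1, q = 304.5944.
dq/dp = −22/(2√p) = −22/(2·19.7003).
Point elasticity E = (dq/dp)·(p/q) = -0.5584 × 388.1/304.5944 ≈ -0.71.
|E| < 1, so demand is inelastic at this price.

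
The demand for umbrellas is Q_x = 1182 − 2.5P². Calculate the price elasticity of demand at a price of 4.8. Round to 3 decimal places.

At P = 4.8, Q_x = 1124.4.
dQ_x/dP = −2·2.5·P = −24.
Point elasticity E = (dQ_x/dP)·(P/Q_x) = -24 × 4.8/1124.4 ≈ -0.102.
|E| < 1, so demand is inelastic at this price.

-0.102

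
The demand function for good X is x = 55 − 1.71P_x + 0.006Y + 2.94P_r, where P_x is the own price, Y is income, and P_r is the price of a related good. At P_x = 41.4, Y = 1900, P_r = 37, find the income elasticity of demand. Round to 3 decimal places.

At the given point, x = 55 − 1.71(41.4) + 0.006(1900) + 2.94(37) = 55 − 70.794 + 11.4 + 108.78 = 104.386.
∂x/∂Y = +0.006, so E_I = 0.006·(1900/104.386) ≈ 0.109.
E_I ∈ (0,1): normal good (necessity).

0.109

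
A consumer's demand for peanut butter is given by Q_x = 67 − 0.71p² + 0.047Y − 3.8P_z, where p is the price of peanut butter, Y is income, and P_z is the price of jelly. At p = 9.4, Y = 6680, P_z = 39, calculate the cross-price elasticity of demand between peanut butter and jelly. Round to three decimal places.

First evaluate Q_x: 67 − 0.71(9.4)² + 0.047(6680) − 3.8(39) = 67 − 62.7356 + 313.96 − 148.2 = 170.0244.
∂Q_x/∂P_z = −3.8, so E_xy = -3.8·(39/170.0244) ≈ -0.872.
E_xy < 0: the goods are complements.

-0.872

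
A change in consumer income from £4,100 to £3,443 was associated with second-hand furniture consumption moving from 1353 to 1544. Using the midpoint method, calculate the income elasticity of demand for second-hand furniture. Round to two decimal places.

-0.76

%ΔQ = (1544 − 1353)/[(1353+1544)/2] = 191/1448.5 ≈ 0.1319.
%ΔI = (3,443 − 4,100)/[(4,100+3,443)/2] = -657/3771.5 ≈ -0.1742.
E_I = %ΔQ/%ΔI ≈ -0.76.
E_I < 0: inferior good.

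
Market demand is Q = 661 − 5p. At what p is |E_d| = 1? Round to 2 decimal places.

For linear demand Q = a − bp, E = −bp/(a − bp). |E| = 1 ⇒ bp = a − bp ⇒ p = a/(2b).
p = 661/(2·5) = 66.10.

66.10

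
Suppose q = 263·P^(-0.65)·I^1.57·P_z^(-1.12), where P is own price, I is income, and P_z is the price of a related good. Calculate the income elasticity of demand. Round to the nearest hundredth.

For a Cobb–Douglas (constant-elasticity) form q = A·I^α·…, the elasticity with respect to I equals the exponent α at every point.
Here the exponent on I is 1.57, so the income elasticity of demand is 1.57.

1.57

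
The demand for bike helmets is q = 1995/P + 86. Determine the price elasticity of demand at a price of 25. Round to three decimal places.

At P = 25, q = 165.8.
dq/dP = −1995/P² = −3.192.
Point elasticity E = (dq/dP)·(P/q) = -3.192 × 25/165.8 ≈ -0.481.
|E| < 1, so demand is inelastic at this price.

-0.481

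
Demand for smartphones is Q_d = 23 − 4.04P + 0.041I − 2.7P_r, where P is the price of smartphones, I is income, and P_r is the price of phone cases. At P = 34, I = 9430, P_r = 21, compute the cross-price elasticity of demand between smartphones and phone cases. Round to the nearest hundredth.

-0.26

At the given point, Q_d = 23 − 4.04(34) + 0.041(9430) − 2.7(21) = 23 − 137.36 + 386.63 − 56.7 = 215.57.
∂Q_d/∂P_r = −2.7, so E_xy = -2.7·(21/215.57) ≈ -0.26.
E_xy < 0: the goods are complements.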